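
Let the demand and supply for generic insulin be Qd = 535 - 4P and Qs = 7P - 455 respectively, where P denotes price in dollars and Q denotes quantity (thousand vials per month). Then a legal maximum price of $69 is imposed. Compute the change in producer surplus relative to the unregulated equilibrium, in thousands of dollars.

Without the control the market clears where 535 - 4P = 7P - 455, i.e. P* = 90 and Q* = 175.
Because the ceiling (69) lies below the market-clearing price, it is binding.
At P = 69: Qd = 535 - 4·69 = 259 and Qs = 7·69 - 455 = 28.
Producer surplus without the control is ½ · (90 - 65) · 175 = 2187.5.
With the ceiling, producers sell 28 units at 69, so PS = ½ · (69 - 65) · 28 = 56.
Change in producer surplus = 56 - 2187.5 = -2131.5.

-2131.5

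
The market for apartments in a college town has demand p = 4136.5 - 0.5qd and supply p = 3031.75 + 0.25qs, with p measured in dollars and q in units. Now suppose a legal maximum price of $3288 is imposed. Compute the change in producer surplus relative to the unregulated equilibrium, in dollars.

Rearranging demand gives qd = 8273 - 2p; rearranging supply gives qs = 4p - 12127. In a free market, 8273 - 2p = 4p - 12127 gives the equilibrium p* = 3400, q* = 1473.
Since 3288 < 3400, the ceiling is binding.
At p = 3288: qd = 8273 - 2·3288 = 1697 and qs = 4·3288 - 12127 = 1025.
Producer surplus without the control is ½ · (3400 - 3031.75) · 1473 = 271216.125.
With the ceiling, producers sell 1025 units at 3288, so PS = ½ · (3288 - 3031.75) · 1025 = 131328.125.
Change in producer surplus = 131328.125 - 271216.125 = -139888.

-139888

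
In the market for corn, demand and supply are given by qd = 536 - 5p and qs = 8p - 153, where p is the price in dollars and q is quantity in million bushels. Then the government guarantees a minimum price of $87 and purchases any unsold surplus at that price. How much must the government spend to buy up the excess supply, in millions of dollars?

38454

Equilibrium: 536 - 5p = 8p - 153, so 689 = 13p and p* = 53, q* = 271.
The floor of 87 is above the equilibrium price 53, so it binds.
At p = 87: qd = 536 - 5·87 = 101 and qs = 8·87 - 153 = 543.
Surplus = qs - qd = 442.
Government expenditure = surplus × support price = 442 × 87 = 38454.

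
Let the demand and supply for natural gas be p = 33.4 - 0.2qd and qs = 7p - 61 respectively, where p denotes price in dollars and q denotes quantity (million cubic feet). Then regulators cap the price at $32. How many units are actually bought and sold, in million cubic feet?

Rearranging demand gives qd = 167 - 5p. Setting quantity demanded equal to quantity supplied, 167 - 5p = 7p - 61, gives p* = 19 and q* = 72.
Since 32 is above p* = 19, the ceiling does not bind and the free-market outcome prevails.

72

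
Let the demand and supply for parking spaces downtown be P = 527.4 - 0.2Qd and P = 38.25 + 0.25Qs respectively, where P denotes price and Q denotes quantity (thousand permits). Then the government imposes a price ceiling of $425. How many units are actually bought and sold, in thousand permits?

Rearranging demand gives Qd = 2637 - 5P; rearranging supply gives Qs = 4P - 153. Without the control the market clears where 2637 - 5P = 4P - 153, i.e. P* = 310 and Q* = 1087.
The ceiling of 425 is above the equilibrium price 310, so it is not binding; the market clears at P* = 310, Q* = 1087.

1087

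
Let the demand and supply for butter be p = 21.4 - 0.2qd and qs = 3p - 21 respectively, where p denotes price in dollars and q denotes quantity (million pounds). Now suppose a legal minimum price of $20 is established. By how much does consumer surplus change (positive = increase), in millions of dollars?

-68

Rearranging demand gives qd = 107 - 5p. In a free market, 107 - 5p = 3p - 21 gives the equilibrium p* = 16, q* = 27.
The floor of 20 is above the equilibrium price 16, so it binds.
At p = 20: qd = 107 - 5·20 = 7 and qs = 3·20 - 21 = 39.
Consumer surplus without the control is ½ · (21.4 - 16) · 27 = 72.9.
With the floor, consumers buy 7 units at 20, so CS = ½ · (21.4 - 20) · 7 = 4.9.
Change in consumer surplus = 4.9 - 72.9 = -68.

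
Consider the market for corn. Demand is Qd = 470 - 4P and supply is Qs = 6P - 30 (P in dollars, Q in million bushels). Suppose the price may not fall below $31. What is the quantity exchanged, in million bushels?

270

In a free market, 470 - 4P = 6P - 30 gives the equilibrium P* = 50, Q* = 270.
The floor of 31 is below the equilibrium price 50, so it is not binding; the market clears at P* = 50, Q* = 270.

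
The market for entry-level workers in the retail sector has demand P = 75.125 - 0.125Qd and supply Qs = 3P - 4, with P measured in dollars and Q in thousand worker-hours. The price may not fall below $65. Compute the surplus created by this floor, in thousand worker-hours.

Rearranging demand gives Qd = 601 - 8P. Equilibrium: 601 - 8P = 3P - 4, so 605 = 11P and P* = 55, Q* = 161.
Because the floor (65) lies above the market-clearing price, it is binding.
At P = 65: Qd = 601 - 8·65 = 81 and Qs = 3·65 - 4 = 191.
Surplus = Qs - Qd = 191 - 81 = 110.

110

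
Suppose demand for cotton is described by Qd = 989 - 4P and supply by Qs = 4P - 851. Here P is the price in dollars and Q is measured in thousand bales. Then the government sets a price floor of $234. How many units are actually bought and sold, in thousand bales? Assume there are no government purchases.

Equilibrium: 989 - 4P = 4P - 851, so 1840 = 8P and P* = 230, Q* = 69.
Because the floor (234) lies above the market-clearing price, it is binding.
At P = 234: Qd = 989 - 4·234 = 53 and Qs = 4·234 - 851 = 85.
The quantity actually transacted is the short side, demand: 53.

53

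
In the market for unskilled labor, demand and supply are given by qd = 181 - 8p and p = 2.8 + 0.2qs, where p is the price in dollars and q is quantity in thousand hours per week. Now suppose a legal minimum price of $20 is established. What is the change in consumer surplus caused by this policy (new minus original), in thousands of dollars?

Rearranging supply gives qs = 5p - 14. In a free market, 181 - 8p = 5p - 14 gives the equilibrium p* = 15, q* = 61.
Since 20 > 15, the floor is binding.
At p = 20: qd = 181 - 8·20 = 21 and qs = 5·20 - 14 = 86.
Consumer surplus without the control is ½ · (22.625 - 15) · 61 = 232.5625.
With the floor, consumers buy 21 units at 20, so CS = ½ · (22.625 - 20) · 21 = 27.5625.
Change in consumer surplus = 27.5625 - 232.5625 = -205.

-205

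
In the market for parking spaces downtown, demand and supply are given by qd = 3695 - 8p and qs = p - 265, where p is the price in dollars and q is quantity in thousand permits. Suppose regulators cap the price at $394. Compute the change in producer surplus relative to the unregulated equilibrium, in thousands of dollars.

Equilibrium: 3695 - 8p = p - 265, so 3960 = 9p and p* = 440, q* = 175.
Because the ceiling (394) lies below the market-clearing price, it is binding.
At p = 394: qd = 3695 - 8·394 = 543 and qs = 394 - 265 = 129.
Producer surplus without the control is ½ · (440 - 265) · 175 = 15312.5.
With the ceiling, producers sell 129 units at 394, so PS = ½ · (394 - 265) · 129 = 8320.5.
Change in producer surplus = 8320.5 - 15312.5 = -6992.

-6992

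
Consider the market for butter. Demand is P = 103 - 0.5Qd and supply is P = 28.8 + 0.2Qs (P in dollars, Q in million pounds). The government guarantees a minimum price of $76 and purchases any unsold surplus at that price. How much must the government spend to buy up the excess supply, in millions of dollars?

13832

Rearranging demand gives Qd = 206 - 2P; rearranging supply gives Qs = 5P - 144. Setting quantity demanded equal to quantity supplied, 206 - 2P = 5P - 144, gives P* = 50 and Q* = 106.
Because the floor (76) lies above the market-clearing price, it is binding.
At P = 76: Qd = 206 - 2·76 = 54 and Qs = 5·76 - 144 = 236.
Surplus = Qs - Qd = 182.
Government expenditure = surplus × support price = 182 × 76 = 13832.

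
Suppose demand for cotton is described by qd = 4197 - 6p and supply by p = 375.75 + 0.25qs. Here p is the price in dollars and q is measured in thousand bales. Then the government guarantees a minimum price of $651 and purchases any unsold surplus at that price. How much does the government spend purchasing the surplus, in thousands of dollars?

Rearranging supply gives qs = 4p - 1503. Equilibrium: 4197 - 6p = 4p - 1503, so 5700 = 10p and p* = 570, q* = 777.
The floor of 651 is above the equilibrium price 570, so it binds.
At p = 651: qd = 4197 - 6·651 = 291 and qs = 4·651 - 1503 = 1101.
Surplus = qs - qd = 810.
Government expenditure = surplus × support price = 810 × 651 = 527310.

527310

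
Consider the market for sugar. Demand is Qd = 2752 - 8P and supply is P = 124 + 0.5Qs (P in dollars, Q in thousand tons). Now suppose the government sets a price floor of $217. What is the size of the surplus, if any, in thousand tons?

Rearranging supply gives Qs = 2P - 248. Without the control the market clears where 2752 - 8P = 2P - 248, i.e. P* = 300 and Q* = 352.
The floor of 217 is below the equilibrium price 300, so it is not binding; the market clears at P* = 300, Q* = 352.
Since the control does not bind, there is no surplus.

0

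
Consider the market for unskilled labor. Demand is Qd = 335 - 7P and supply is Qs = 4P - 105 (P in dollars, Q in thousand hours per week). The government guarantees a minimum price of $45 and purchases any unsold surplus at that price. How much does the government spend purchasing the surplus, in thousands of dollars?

2475

Setting quantity demanded equal to quantity supplied, 335 - 7P = 4P - 105, gives P* = 40 and Q* = 55.
Since 45 > 40, the floor is binding.
At P = 45: Qd = 335 - 7·45 = 20 and Qs = 4·45 - 105 = 75.
Surplus = Qs - Qd = 55.
Government expenditure = surplus × support price = 55 × 45 = 2475.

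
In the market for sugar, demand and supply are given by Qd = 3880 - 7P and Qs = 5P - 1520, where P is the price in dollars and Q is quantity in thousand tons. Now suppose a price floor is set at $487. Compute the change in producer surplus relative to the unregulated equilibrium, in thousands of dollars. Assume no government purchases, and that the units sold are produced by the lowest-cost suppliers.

Equilibrium: 3880 - 7P = 5P - 1520, so 5400 = 12P and P* = 450, Q* = 730.
Because the floor (487) lies above the market-clearing price, it is binding.
At P = 487: Qd = 3880 - 7·487 = 471 and Qs = 5·487 - 1520 = 915.
Producer surplus without the control is ½ · (450 - 304) · 730 = 53290.
With the floor, 471 units are sold at 487. The supply price at Q = 471 is 398.2, so PS = ½ · [(487 - 304) + (487 - 398.2)] · 471 = 64008.9.
Change in producer surplus = 64008.9 - 53290 = 10718.9.

10718.9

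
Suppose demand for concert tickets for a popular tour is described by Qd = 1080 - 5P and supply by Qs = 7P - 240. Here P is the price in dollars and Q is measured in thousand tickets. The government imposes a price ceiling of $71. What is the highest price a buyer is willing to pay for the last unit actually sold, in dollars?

Setting quantity demanded equal to quantity supplied, 1080 - 5P = 7P - 240, gives P* = 110 and Q* = 530.
The ceiling of 71 is below the equilibrium price 110, so it binds.
At P = 71: Qd = 1080 - 5·71 = 725 and Qs = 7·71 - 240 = 257.
Only 257 units reach the market. On the demand curve, the marginal buyer's willingness to pay at Q = 257 is (1080 - 257)/5 = 164.6.

164.6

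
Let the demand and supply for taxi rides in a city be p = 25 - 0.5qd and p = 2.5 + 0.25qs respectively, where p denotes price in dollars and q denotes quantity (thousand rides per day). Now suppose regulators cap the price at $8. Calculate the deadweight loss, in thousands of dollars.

Rearranging demand gives qd = 50 - 2p; rearranging supply gives qs = 4p - 10. In a free market, 50 - 2p = 4p - 10 gives the equilibrium p* = 10, q* = 30.
Since 8 < 10, the ceiling is binding.
At p = 8: qd = 50 - 2·8 = 34 and qs = 4·8 - 10 = 22.
Quantity traded falls to 22. At q = 22 the demand price is (50 - 22)/2 = 14 and the supply price is (10 + 22)/4 = 8.
Deadweight loss = ½ · (14 - 8) · (30 - 22) = ½ · 6 · 8 = 24.

24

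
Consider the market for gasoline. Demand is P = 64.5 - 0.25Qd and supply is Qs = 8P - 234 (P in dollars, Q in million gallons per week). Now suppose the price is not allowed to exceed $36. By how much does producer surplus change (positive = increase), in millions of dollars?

Rearranging demand gives Qd = 258 - 4P. Setting quantity demanded equal to quantity supplied, 258 - 4P = 8P - 234, gives P* = 41 and Q* = 94.
The ceiling of 36 is below the equilibrium price 41, so it binds.
At P = 36: Qd = 258 - 4·36 = 114 and Qs = 8·36 - 234 = 54.
Producer surplus without the control is ½ · (41 - 29.25) · 94 = 552.25.
With the ceiling, producers sell 54 units at 36, so PS = ½ · (36 - 29.25) · 54 = 182.25.
Change in producer surplus = 182.25 - 552.25 = -370.

-370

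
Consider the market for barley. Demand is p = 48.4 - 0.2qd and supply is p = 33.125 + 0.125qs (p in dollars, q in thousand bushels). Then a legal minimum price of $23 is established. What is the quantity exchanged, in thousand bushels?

Rearranging demand gives qd = 242 - 5p; rearranging supply gives qs = 8p - 265. Setting quantity demanded equal to quantity supplied, 242 - 5p = 8p - 265, gives p* = 39 and q* = 47.
Since 23 is below p* = 39, the floor does not bind and the free-market outcome prevails.

47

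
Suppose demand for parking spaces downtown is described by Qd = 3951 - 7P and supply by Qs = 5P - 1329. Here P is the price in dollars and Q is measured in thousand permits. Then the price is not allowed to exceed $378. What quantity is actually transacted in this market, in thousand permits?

Setting quantity demanded equal to quantity supplied, 3951 - 7P = 5P - 1329, gives P* = 440 and Q* = 871.
Because the ceiling (378) lies below the market-clearing price, it is binding.
At P = 378: Qd = 3951 - 7·378 = 1305 and Qs = 5·378 - 1329 = 561.
The quantity actually transacted is the short side, supply: 561.

561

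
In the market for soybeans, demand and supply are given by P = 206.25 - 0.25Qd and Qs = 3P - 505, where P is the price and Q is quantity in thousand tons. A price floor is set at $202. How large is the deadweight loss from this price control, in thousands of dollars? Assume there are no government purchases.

672

Rearranging demand gives Qd = 825 - 4P. In a free market, 825 - 4P = 3P - 505 gives the equilibrium P* = 190, Q* = 65.
Because the floor (202) lies above the market-clearing price, it is binding.
At P = 202: Qd = 825 - 4·202 = 17 and Qs = 3·202 - 505 = 101.
Quantity traded falls to 17. At Q = 17 the demand price is (825 - 17)/4 = 202 and the supply price is (505 + 17)/3 = 174.
Deadweight loss = ½ · (202 - 174) · (65 - 17) = ½ · 28 · 48 = 672.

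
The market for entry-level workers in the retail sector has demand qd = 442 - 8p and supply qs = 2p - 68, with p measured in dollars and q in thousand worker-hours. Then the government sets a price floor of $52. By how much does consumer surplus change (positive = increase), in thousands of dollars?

Equilibrium: 442 - 8p = 2p - 68, so 510 = 10p and p* = 51, q* = 34.
Since 52 > 51, the floor is binding.
At p = 52: qd = 442 - 8·52 = 26 and qs = 2·52 - 68 = 36.
Consumer surplus without the control is ½ · (55.25 - 51) · 34 = 72.25.
With the floor, consumers buy 26 units at 52, so CS = ½ · (55.25 - 52) · 26 = 42.25.
Change in consumer surplus = 42.25 - 72.25 = -30.

-30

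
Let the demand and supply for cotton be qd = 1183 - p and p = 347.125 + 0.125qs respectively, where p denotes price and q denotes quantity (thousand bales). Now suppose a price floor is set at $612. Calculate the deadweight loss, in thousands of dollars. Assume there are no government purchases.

16641

Rearranging supply gives qs = 8p - 2777. Setting quantity demanded equal to quantity supplied, 1183 - p = 8p - 2777, gives p* = 440 and q* = 743.
The floor of 612 is above the equilibrium price 440, so it binds.
At p = 612: qd = 1183 - 612 = 571 and qs = 8·612 - 2777 = 2119.
Quantity traded falls to 571. At q = 571 the demand price is 1183 - 571 = 612 and the supply price is (2777 + 571)/8 = 418.5.
Deadweight loss = ½ · (612 - 418.5) · (743 - 571) = ½ · 193.5 · 172 = 16641.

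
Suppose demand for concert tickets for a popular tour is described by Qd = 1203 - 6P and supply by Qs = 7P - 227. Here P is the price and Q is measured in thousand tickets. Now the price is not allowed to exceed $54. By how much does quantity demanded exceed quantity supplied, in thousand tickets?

In a free market, 1203 - 6P = 7P - 227 gives the equilibrium P* = 110, Q* = 543.
Because the ceiling (54) lies below the market-clearing price, it is binding.
At P = 54: Qd = 1203 - 6·54 = 879 and Qs = 7·54 - 227 = 151.
Shortage = Qd - Qs = 879 - 151 = 728.

728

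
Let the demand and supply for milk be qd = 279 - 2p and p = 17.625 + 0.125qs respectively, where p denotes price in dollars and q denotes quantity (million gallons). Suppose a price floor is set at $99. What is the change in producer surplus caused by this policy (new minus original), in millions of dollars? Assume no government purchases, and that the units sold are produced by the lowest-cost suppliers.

3804.75

Rearranging supply gives qs = 8p - 141. Equilibrium: 279 - 2p = 8p - 141, so 420 = 10p and p* = 42, q* = 195.
The floor of 99 is above the equilibrium price 42, so it binds.
At p = 99: qd = 279 - 2·99 = 81 and qs = 8·99 - 141 = 651.
Producer surplus without the control is ½ · (42 - 17.625) · 195 = 2376.5625.
With the floor, 81 units are sold at 99. The supply price at q = 81 is 27.75, so PS = ½ · [(99 - 17.625) + (99 - 27.75)] · 81 = 6181.3125.
Change in producer surplus = 6181.3125 - 2376.5625 = 3804.75.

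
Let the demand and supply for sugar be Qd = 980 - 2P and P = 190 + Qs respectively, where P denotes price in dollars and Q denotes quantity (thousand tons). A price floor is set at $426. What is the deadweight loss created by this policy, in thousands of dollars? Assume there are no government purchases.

Rearranging supply gives Qs = P - 190. Equilibrium: 980 - 2P = P - 190, so 1170 = 3P and P* = 390, Q* = 200.
Because the floor (426) lies above the market-clearing price, it is binding.
At P = 426: Qd = 980 - 2·426 = 128 and Qs = 426 - 190 = 236.
Quantity traded falls to 128. At Q = 128 the demand price is (980 - 128)/2 = 426 and the supply price is 190 + 128 = 318.
Deadweight loss = ½ · (426 - 318) · (200 - 128) = ½ · 108 · 72 = 3888.

3888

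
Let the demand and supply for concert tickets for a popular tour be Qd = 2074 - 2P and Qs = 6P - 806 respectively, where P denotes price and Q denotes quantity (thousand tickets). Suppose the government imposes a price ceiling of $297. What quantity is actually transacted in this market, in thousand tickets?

Equilibrium: 2074 - 2P = 6P - 806, so 2880 = 8P and P* = 360, Q* = 1354.
Since 297 < 360, the ceiling is binding.
At P = 297: Qd = 2074 - 2·297 = 1480 and Qs = 6·297 - 806 = 976.
The quantity actually transacted is the short side, supply: 976.

976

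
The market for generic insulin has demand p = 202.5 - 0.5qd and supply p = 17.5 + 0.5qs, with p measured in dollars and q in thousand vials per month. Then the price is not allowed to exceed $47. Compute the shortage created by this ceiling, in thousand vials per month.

Rearranging demand gives qd = 405 - 2p; rearranging supply gives qs = 2p - 35. Equilibrium: 405 - 2p = 2p - 35, so 440 = 4p and p* = 110, q* = 185.
Because the ceiling (47) lies below the market-clearing price, it is binding.
At p = 47: qd = 405 - 2·47 = 311 and qs = 2·47 - 35 = 59.
Shortage = qd - qs = 311 - 59 = 252.

252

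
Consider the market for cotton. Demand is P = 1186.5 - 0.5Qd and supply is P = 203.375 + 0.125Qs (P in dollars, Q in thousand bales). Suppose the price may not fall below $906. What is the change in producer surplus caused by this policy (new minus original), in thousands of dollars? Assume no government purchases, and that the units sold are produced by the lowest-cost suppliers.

219857

Rearranging demand gives Qd = 2373 - 2P; rearranging supply gives Qs = 8P - 1627. In a free market, 2373 - 2P = 8P - 1627 gives the equilibrium P* = 400, Q* = 1573.
Because the floor (906) lies above the market-clearing price, it is binding.
At P = 906: Qd = 2373 - 2·906 = 561 and Qs = 8·906 - 1627 = 5621.
Producer surplus without the control is ½ · (400 - 203.375) · 1573 = 154645.5625.
With the floor, 561 units are sold at 906. The supply price at Q = 561 is 273.5, so PS = ½ · [(906 - 203.375) + (906 - 273.5)] · 561 = 374502.5625.
Change in producer surplus = 374502.5625 - 154645.5625 = 219857.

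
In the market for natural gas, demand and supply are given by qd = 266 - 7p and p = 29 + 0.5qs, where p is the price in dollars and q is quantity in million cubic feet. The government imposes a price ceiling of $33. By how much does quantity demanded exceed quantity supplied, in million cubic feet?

Rearranging supply gives qs = 2p - 58. Equilibrium: 266 - 7p = 2p - 58, so 324 = 9p and p* = 36, q* = 14.
The ceiling of 33 is below the equilibrium price 36, so it binds.
At p = 33: qd = 266 - 7·33 = 35 and qs = 2·33 - 58 = 8.
Shortage = qd - qs = 35 - 8 = 27.

27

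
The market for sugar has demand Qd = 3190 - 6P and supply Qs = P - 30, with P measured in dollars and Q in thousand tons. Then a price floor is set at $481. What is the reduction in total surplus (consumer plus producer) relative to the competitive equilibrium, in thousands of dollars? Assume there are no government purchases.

9261

Without the control the market clears where 3190 - 6P = P - 30, i.e. P* = 460 and Q* = 430.
Since 481 > 460, the floor is binding.
At P = 481: Qd = 3190 - 6·481 = 304 and Qs = 481 - 30 = 451.
Quantity traded falls to 304. At Q = 304 the demand price is (3190 - 304)/6 = 481 and the supply price is 30 + 304 = 334.
Deadweight loss = ½ · (481 - 334) · (430 - 304) = ½ · 147 · 126 = 9261.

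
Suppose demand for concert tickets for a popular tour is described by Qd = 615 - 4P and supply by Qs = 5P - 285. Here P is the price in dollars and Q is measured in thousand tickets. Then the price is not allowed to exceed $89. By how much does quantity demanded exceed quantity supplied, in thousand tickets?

Setting quantity demanded equal to quantity supplied, 615 - 4P = 5P - 285, gives P* = 100 and Q* = 215.
The ceiling of 89 is below the equilibrium price 100, so it binds.
At P = 89: Qd = 615 - 4·89 = 259 and Qs = 5·89 - 285 = 160.
Shortage = Qd - Qs = 259 - 160 = 99.

99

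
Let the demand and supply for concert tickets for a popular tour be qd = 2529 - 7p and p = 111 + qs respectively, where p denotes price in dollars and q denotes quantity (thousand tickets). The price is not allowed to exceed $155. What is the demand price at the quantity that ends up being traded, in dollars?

355

Rearranging supply gives qs = p - 111. In a free market, 2529 - 7p = p - 111 gives the equilibrium p* = 330, q* = 219.
The ceiling of 155 is below the equilibrium price 330, so it binds.
At p = 155: qd = 2529 - 7·155 = 1444 and qs = 155 - 111 = 44.
Only 44 units reach the market. On the demand curve, the marginal buyer's willingness to pay at q = 44 is (2529 - 44)/7 = 355.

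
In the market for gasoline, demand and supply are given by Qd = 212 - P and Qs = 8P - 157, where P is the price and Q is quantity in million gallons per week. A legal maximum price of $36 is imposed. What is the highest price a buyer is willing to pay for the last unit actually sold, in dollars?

Without the control the market clears where 212 - P = 8P - 157, i.e. P* = 41 and Q* = 171.
Because the ceiling (36) lies below the market-clearing price, it is binding.
At P = 36: Qd = 212 - 36 = 176 and Qs = 8·36 - 157 = 131.
Only 131 units reach the market. On the demand curve, the marginal buyer's willingness to pay at Q = 131 is (212 - 131) = 81.

81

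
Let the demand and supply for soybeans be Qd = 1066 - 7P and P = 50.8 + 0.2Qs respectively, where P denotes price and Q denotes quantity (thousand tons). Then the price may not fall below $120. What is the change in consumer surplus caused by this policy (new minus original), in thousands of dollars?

Rearranging supply gives Qs = 5P - 254. Without the control the market clears where 1066 - 7P = 5P - 254, i.e. P* = 110 and Q* = 296.
Because the floor (120) lies above the market-clearing price, it is binding.
At P = 120: Qd = 1066 - 7·120 = 226 and Qs = 5·120 - 254 = 346.
Consumer surplus without the control is ½ · (1066/7 - 110) · 296 = 43808/7.
With the floor, consumers buy 226 units at 120, so CS = ½ · (1066/7 - 120) · 226 = 25538/7.
Change in consumer surplus = 25538/7 - 43808/7 = -2610.

-2610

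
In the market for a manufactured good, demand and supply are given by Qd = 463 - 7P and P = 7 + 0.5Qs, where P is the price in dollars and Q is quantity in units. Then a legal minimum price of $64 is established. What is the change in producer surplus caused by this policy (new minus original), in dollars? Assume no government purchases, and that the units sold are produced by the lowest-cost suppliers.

-1317.25

Rearranging supply gives Qs = 2P - 14. Without the control the market clears where 463 - 7P = 2P - 14, i.e. P* = 53 and Q* = 92.
Since 64 > 53, the floor is binding.
At P = 64: Qd = 463 - 7·64 = 15 and Qs = 2·64 - 14 = 114.
Producer surplus without the control is ½ · (53 - 7) · 92 = 2116.
With the floor, 15 units are sold at 64. The supply price at Q = 15 is 14.5, so PS = ½ · [(64 - 7) + (64 - 14.5)] · 15 = 798.75.
Change in producer surplus = 798.75 - 2116 = -1317.25.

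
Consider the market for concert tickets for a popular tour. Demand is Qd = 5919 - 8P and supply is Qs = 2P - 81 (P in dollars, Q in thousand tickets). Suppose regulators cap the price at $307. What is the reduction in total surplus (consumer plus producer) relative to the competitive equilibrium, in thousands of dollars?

107311.25

Without the control the market clears where 5919 - 8P = 2P - 81, i.e. P* = 600 and Q* = 1119.
Because the ceiling (307) lies below the market-clearing price, it is binding.
At P = 307: Qd = 5919 - 8·307 = 3463 and Qs = 2·307 - 81 = 533.
Quantity traded falls to 533. At Q = 533 the demand price is (5919 - 533)/8 = 673.25 and the supply price is (81 + 533)/2 = 307.
Deadweight loss = ½ · (673.25 - 307) · (1119 - 533) = ½ · 366.25 · 586 = 107311.25.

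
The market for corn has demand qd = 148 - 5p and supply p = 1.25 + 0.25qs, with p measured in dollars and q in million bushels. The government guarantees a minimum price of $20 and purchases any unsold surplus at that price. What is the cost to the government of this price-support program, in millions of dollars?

540

Rearranging supply gives qs = 4p - 5. Setting quantity demanded equal to quantity supplied, 148 - 5p = 4p - 5, gives p* = 17 and q* = 63.
The floor of 20 is above the equilibrium price 17, so it binds.
At p = 20: qd = 148 - 5·20 = 48 and qs = 4·20 - 5 = 75.
Surplus = qs - qd = 27.
Government expenditure = surplus × support price = 27 × 20 = 540.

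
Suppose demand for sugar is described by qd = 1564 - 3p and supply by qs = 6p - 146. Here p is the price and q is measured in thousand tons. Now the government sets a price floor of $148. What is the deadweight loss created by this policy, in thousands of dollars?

0

Without the control the market clears where 1564 - 3p = 6p - 146, i.e. p* = 190 and q* = 994.
Since 148 is below p* = 190, the floor does not bind and the free-market outcome prevails.
Since the control does not bind, no trades are prevented and deadweight loss is zero.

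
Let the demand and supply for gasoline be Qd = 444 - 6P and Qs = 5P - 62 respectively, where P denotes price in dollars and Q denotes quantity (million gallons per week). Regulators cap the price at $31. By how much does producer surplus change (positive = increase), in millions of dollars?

Equilibrium: 444 - 6P = 5P - 62, so 506 = 11P and P* = 46, Q* = 168.
Since 31 < 46, the ceiling is binding.
At P = 31: Qd = 444 - 6·31 = 258 and Qs = 5·31 - 62 = 93.
Producer surplus without the control is ½ · (46 - 12.4) · 168 = 2822.4.
With the ceiling, producers sell 93 units at 31, so PS = ½ · (31 - 12.4) · 93 = 864.9.
Change in producer surplus = 864.9 - 2822.4 = -1957.5.

-1957.5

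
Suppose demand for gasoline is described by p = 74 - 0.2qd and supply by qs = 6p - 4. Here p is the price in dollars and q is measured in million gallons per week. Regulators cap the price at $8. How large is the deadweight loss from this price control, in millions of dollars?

4461.6

Rearranging demand gives qd = 370 - 5p. Without the control the market clears where 370 - 5p = 6p - 4, i.e. p* = 34 and q* = 200.
The ceiling of 8 is below the equilibrium price 34, so it binds.
At p = 8: qd = 370 - 5·8 = 330 and qs = 6·8 - 4 = 44.
Quantity traded falls to 44. At q = 44 the demand price is (370 - 44)/5 = 65.2 and the supply price is (4 + 44)/6 = 8.
Deadweight loss = ½ · (65.2 - 8) · (200 - 44) = ½ · 57.2 · 156 = 4461.6.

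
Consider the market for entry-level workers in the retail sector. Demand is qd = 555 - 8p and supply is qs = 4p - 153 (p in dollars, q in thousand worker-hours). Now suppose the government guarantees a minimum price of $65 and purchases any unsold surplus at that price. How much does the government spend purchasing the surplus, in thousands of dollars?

In a free market, 555 - 8p = 4p - 153 gives the equilibrium p* = 59, q* = 83.
Because the floor (65) lies above the market-clearing price, it is binding.
At p = 65: qd = 555 - 8·65 = 35 and qs = 4·65 - 153 = 107.
Surplus = qs - qd = 72.
Government expenditure = surplus × support price = 72 × 65 = 4680.

4680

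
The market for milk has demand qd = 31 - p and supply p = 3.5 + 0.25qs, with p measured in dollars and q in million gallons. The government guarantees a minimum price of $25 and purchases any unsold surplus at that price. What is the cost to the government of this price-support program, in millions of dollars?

2000

Rearranging supply gives qs = 4p - 14. Equilibrium: 31 - p = 4p - 14, so 45 = 5p and p* = 9, q* = 22.
The floor of 25 is above the equilibrium price 9, so it binds.
At p = 25: qd = 31 - 25 = 6 and qs = 4·25 - 14 = 86.
Surplus = qs - qd = 80.
Government expenditure = surplus × support price = 80 × 25 = 2000.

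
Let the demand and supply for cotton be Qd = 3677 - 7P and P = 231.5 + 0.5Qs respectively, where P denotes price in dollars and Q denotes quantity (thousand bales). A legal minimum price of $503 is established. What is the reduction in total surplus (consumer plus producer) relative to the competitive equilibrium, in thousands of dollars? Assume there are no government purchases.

29121.75

Rearranging supply gives Qs = 2P - 463. Setting quantity demanded equal to quantity supplied, 3677 - 7P = 2P - 463, gives P* = 460 and Q* = 457.
Since 503 > 460, the floor is binding.
At P = 503: Qd = 3677 - 7·503 = 156 and Qs = 2·503 - 463 = 543.
Quantity traded falls to 156. At Q = 156 the demand price is (3677 - 156)/7 = 503 and the supply price is (463 + 156)/2 = 309.5.
Deadweight loss = ½ · (503 - 309.5) · (457 - 156) = ½ · 193.5 · 301 = 29121.75.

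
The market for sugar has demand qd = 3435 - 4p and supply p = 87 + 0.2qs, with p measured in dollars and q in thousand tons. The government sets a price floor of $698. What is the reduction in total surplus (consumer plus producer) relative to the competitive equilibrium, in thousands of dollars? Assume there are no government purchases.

Rearranging supply gives qs = 5p - 435. Equilibrium: 3435 - 4p = 5p - 435, so 3870 = 9p and p* = 430, q* = 1715.
The floor of 698 is above the equilibrium price 430, so it binds.
At p = 698: qd = 3435 - 4·698 = 643 and qs = 5·698 - 435 = 3055.
Quantity traded falls to 643. At q = 643 the demand price is (3435 - 643)/4 = 698 and the supply price is (435 + 643)/5 = 215.6.
Deadweight loss = ½ · (698 - 215.6) · (1715 - 643) = ½ · 482.4 · 1072 = 258566.4.

258566.4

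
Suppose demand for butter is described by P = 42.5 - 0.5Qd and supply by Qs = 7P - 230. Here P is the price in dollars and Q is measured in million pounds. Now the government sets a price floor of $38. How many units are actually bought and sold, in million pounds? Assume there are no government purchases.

9

Rearranging demand gives Qd = 85 - 2P. Setting quantity demanded equal to quantity supplied, 85 - 2P = 7P - 230, gives P* = 35 and Q* = 15.
Since 38 > 35, the floor is binding.
At P = 38: Qd = 85 - 2·38 = 9 and Qs = 7·38 - 230 = 36.
The quantity actually transacted is the short side, demand: 9.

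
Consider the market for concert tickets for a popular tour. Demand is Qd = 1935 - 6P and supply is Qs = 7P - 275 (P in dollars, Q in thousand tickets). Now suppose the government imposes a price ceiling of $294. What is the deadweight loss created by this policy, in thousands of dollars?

Setting quantity demanded equal to quantity supplied, 1935 - 6P = 7P - 275, gives P* = 170 and Q* = 915.
The ceiling of 294 is above the equilibrium price 170, so it is not binding; the market clears at P* = 170, Q* = 915.
Since the control does not bind, no trades are prevented and deadweight loss is zero.

0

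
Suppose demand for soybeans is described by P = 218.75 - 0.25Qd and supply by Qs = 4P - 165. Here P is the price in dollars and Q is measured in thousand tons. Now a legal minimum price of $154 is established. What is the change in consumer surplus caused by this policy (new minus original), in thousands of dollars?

-7368

Rearranging demand gives Qd = 875 - 4P. Without the control the market clears where 875 - 4P = 4P - 165, i.e. P* = 130 and Q* = 355.
Because the floor (154) lies above the market-clearing price, it is binding.
At P = 154: Qd = 875 - 4·154 = 259 and Qs = 4·154 - 165 = 451.
Consumer surplus without the control is ½ · (218.75 - 130) · 355 = 15753.125.
With the floor, consumers buy 259 units at 154, so CS = ½ · (218.75 - 154) · 259 = 8385.125.
Change in consumer surplus = 8385.125 - 15753.125 = -7368.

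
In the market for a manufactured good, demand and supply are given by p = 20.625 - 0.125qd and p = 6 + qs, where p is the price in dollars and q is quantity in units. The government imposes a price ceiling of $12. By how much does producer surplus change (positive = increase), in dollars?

-66.5

Rearranging demand gives qd = 165 - 8p; rearranging supply gives qs = p - 6. Setting quantity demanded equal to quantity supplied, 165 - 8p = p - 6, gives p* = 19 and q* = 13.
The ceiling of 12 is below the equilibrium price 19, so it binds.
At p = 12: qd = 165 - 8·12 = 69 and qs = 12 - 6 = 6.
Producer surplus without the control is ½ · (19 - 6) · 13 = 84.5.
With the ceiling, producers sell 6 units at 12, so PS = ½ · (12 - 6) · 6 = 18.
Change in producer surplus = 18 - 84.5 = -66.5.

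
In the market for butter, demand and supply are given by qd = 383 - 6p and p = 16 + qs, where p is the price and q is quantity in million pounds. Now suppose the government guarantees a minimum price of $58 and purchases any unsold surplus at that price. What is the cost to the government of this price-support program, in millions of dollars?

406

Rearranging supply gives qs = p - 16. Equilibrium: 383 - 6p = p - 16, so 399 = 7p and p* = 57, q* = 41.
The floor of 58 is above the equilibrium price 57, so it binds.
At p = 58: qd = 383 - 6·58 = 35 and qs = 58 - 16 = 42.
Surplus = qs - qd = 7.
Government expenditure = surplus × support price = 7 × 58 = 406.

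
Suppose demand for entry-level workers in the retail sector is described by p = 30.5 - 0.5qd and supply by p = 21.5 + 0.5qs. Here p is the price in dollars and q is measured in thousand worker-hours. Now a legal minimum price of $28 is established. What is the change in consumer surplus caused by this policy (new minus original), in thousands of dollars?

-14

Rearranging demand gives qd = 61 - 2p; rearranging supply gives qs = 2p - 43. In a free market, 61 - 2p = 2p - 43 gives the equilibrium p* = 26, q* = 9.
Since 28 > 26, the floor is binding.
At p = 28: qd = 61 - 2·28 = 5 and qs = 2·28 - 43 = 13.
Consumer surplus without the control is ½ · (30.5 - 26) · 9 = 20.25.
With the floor, consumers buy 5 units at 28, so CS = ½ · (30.5 - 28) · 5 = 6.25.
Change in consumer surplus = 6.25 - 20.25 = -14.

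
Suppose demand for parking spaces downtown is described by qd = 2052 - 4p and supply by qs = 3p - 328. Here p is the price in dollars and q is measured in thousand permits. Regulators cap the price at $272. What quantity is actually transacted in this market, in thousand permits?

488

Setting quantity demanded equal to quantity supplied, 2052 - 4p = 3p - 328, gives p* = 340 and q* = 692.
The ceiling of 272 is below the equilibrium price 340, so it binds.
At p = 272: qd = 2052 - 4·272 = 964 and qs = 3·272 - 328 = 488.
The quantity actually transacted is the short side, supply: 488.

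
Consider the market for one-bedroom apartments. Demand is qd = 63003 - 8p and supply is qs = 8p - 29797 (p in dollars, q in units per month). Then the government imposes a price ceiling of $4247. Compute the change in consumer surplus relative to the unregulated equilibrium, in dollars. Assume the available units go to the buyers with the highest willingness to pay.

-3157249

In a free market, 63003 - 8p = 8p - 29797 gives the equilibrium p* = 5800, q* = 16603.
Because the ceiling (4247) lies below the market-clearing price, it is binding.
At p = 4247: qd = 63003 - 8·4247 = 29027 and qs = 8·4247 - 29797 = 4179.
Consumer surplus without the control is ½ · (7875.375 - 5800) · 16603 = 17228725.5625.
With the ceiling, 4179 units are sold at 4247 (assume they go to the highest-value buyers). The demand price at q = 4179 is 7353, so CS = ½ · [(7875.375 - 4247) + (7353 - 4247)] · 4179 = 14071476.5625.
Change in consumer surplus = 14071476.5625 - 17228725.5625 = -3157249.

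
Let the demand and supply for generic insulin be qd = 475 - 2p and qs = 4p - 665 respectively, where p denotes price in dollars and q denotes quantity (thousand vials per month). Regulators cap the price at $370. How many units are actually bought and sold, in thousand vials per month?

Without the control the market clears where 475 - 2p = 4p - 665, i.e. p* = 190 and q* = 95.
The ceiling of 370 is above the equilibrium price 190, so it is not binding; the market clears at p* = 190, q* = 95.

95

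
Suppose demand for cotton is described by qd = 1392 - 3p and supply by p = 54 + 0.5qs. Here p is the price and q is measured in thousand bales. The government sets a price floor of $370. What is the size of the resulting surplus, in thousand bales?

Rearranging supply gives qs = 2p - 108. Equilibrium: 1392 - 3p = 2p - 108, so 1500 = 5p and p* = 300, q* = 492.
Because the floor (370) lies above the market-clearing price, it is binding.
At p = 370: qd = 1392 - 3·370 = 282 and qs = 2·370 - 108 = 632.
Surplus = qs - qd = 632 - 282 = 350.

350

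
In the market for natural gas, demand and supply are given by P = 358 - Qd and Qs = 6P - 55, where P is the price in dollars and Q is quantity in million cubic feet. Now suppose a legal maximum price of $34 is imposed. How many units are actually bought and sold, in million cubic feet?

Rearranging demand gives Qd = 358 - P. Without the control the market clears where 358 - P = 6P - 55, i.e. P* = 59 and Q* = 299.
Since 34 < 59, the ceiling is binding.
At P = 34: Qd = 358 - 34 = 324 and Qs = 6·34 - 55 = 149.
The quantity actually transacted is the short side, supply: 149.

149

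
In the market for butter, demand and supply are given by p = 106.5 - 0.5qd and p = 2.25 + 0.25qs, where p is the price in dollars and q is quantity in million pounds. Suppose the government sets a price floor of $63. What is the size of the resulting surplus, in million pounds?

Rearranging demand gives qd = 213 - 2p; rearranging supply gives qs = 4p - 9. Equilibrium: 213 - 2p = 4p - 9, so 222 = 6p and p* = 37, q* = 139.
Since 63 > 37, the floor is binding.
At p = 63: qd = 213 - 2·63 = 87 and qs = 4·63 - 9 = 243.
Surplus = qs - qd = 243 - 87 = 156.

156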